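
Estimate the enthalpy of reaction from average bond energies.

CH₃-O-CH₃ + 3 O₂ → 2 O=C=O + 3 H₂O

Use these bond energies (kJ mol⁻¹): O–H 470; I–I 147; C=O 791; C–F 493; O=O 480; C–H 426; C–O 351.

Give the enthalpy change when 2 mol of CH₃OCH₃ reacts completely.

Bonds broken (reactants):
  C–H: 6 × 426 = 2556
  C–O: 2 × 351 = 702
  O=O: 3 × 480 = 1440
  Σ(broken) = 4698 kJ
Bonds formed (products):
  C=O: 4 × 791 = 3164
  O–H: 6 × 470 = 2820
  Σ(formed) = 5984 kJ
ΔH = Σ(broken) − Σ(formed) = 4698 − 5984 = −1286 kJ
For 2× the reaction as written: 2 × (−1286) = −2572 kJ

ΔH = −2572 kJ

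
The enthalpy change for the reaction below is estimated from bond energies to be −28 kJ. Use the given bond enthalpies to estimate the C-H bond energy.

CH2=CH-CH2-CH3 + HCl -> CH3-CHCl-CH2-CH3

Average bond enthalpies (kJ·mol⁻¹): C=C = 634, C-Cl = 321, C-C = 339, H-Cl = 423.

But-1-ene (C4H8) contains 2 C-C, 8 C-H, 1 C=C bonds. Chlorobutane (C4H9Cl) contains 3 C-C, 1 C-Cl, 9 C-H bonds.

Let D be the C-H bond energy.
Σ(broken) = 2×339 + 8×D + 1×634 + 1×423 = 1735 + 8D
Σ(formed) = 3×339 + 1×321 + 9×D = 1338 + 9D
ΔH = Σ(broken) − Σ(formed) = (1735 + 8D) − (1338 + 9D) = +397 − D
Setting this equal to −28 kJ gives D = 425 kJ/mol.

D(C-H) ≈ 425 kJ/mol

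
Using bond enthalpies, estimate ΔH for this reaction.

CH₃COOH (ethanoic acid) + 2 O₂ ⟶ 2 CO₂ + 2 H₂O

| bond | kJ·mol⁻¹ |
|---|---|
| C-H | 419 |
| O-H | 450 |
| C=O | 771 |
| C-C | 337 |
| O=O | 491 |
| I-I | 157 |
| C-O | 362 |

Bonds broken (reactants):
  C-C: 1 × 337 = 337
  C-H: 3 × 419 = 1257
  C-O: 1 × 362 = 362
  C=O: 1 × 771 = 771
  O-H: 1 × 450 = 450
  O=O: 2 × 491 = 982
  Σ(broken) = 4159 kJ
Bonds formed (products):
  C=O: 4 × 771 = 3084
  O-H: 4 × 450 = 1800
  Σ(formed) = 4884 kJ
ΔH = Σ(broken) − Σ(formed) = 4159 − 4884 = −725 kJ

ΔH ≈ −725 kJ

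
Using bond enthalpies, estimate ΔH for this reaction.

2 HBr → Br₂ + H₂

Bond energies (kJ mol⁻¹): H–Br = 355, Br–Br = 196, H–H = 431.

Bonds broken (reactants):
  H–Br: 2 × 355 = 710
  Σ(broken) = 710 kJ
Bonds formed (products):
  Br–Br: 1 × 196 = 196
  H–H: 1 × 431 = 431
  Σ(formed) = 627 kJ
ΔH = Σ(broken) − Σ(formed) = 710 − 627 = +83 kJ

ΔH ≈ +83 kJ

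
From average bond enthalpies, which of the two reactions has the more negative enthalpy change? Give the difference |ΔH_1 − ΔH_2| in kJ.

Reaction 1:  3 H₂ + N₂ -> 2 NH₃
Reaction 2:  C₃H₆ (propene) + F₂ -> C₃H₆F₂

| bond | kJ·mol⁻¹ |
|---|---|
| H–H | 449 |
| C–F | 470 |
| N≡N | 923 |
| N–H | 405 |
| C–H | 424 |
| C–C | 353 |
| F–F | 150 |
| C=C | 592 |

Reaction 1:
  Bonds broken (reactants):
    H–H: 3 × 449 = 1347
    N≡N: 1 × 923 = 923
    Σ(broken) = 2270 kJ
  Bonds formed (products):
    N–H: 6 × 405 = 2430
    Σ(formed) = 2430 kJ
  ΔH_1 = 2270 − 2430 = −160 kJ
Reaction 2:
  Bonds broken (reactants):
    C–C: 1 × 353 = 353
    C–H: 6 × 424 = 2544
    C=C: 1 × 592 = 592
    F–F: 1 × 150 = 150
    Σ(broken) = 3639 kJ
  Bonds formed (products):
    C–C: 2 × 353 = 706
    C–F: 2 × 470 = 940
    C–H: 6 × 424 = 2544
    Σ(formed) = 4190 kJ
  ΔH_2 = 3639 − 4190 = −551 kJ
ΔH_1 − ΔH_2 = +391 kJ, so reaction 2 has the more negative ΔH; |ΔH_1 − ΔH_2| = 391 kJ.

Reaction 2, by 391 kJ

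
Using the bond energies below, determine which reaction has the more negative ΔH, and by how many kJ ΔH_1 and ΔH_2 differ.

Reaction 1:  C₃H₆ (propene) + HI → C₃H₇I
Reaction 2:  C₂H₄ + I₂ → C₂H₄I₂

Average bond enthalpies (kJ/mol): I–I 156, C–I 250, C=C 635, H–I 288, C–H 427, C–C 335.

Reaction 1:
  Bonds broken (reactants):
    C–C: 1 × 335 = 335
    C–H: 6 × 427 = 2562
    C=C: 1 × 635 = 635
    H–I: 1 × 288 = 288
    Σ(broken) = 3820 kJ
  Bonds formed (products):
    C–C: 2 × 335 = 670
    C–H: 7 × 427 = 2989
    C–I: 1 × 250 = 250
    Σ(formed) = 3909 kJ
  ΔH_1 = 3820 − 3909 = −89 kJ
Reaction 2:
  Bonds broken (reactants):
    C–H: 4 × 427 = 1708
    C=C: 1 × 635 = 635
    I–I: 1 × 156 = 156
    Σ(broken) = 2499 kJ
  Bonds formed (products):
    C–C: 1 × 335 = 335
    C–H: 4 × 427 = 1708
    C–I: 2 × 250 = 500
    Σ(formed) = 2543 kJ
  ΔH_2 = 2499 − 2543 = −44 kJ
ΔH_1 − ΔH_2 = −45 kJ, so reaction 1 has the more negative ΔH; |ΔH_1 − ΔH_2| = 45 kJ.

Reaction 1, by 45 kJ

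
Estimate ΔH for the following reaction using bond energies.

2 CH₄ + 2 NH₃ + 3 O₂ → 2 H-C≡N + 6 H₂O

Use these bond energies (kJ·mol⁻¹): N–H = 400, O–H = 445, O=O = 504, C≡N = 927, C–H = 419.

ΔH ≈ −768 kJ

Bonds broken (reactants):
  C–H: 8 × 419 = 3352
  N–H: 6 × 400 = 2400
  O=O: 3 × 504 = 1512
  Σ(broken) = 7264 kJ
Bonds formed (products):
  C≡N: 2 × 927 = 1854
  C–H: 2 × 419 = 838
  O–H: 12 × 445 = 5340
  Σ(formed) = 8032 kJ
ΔH = Σ(broken) − Σ(formed) = 7264 − 8032 = −768 kJ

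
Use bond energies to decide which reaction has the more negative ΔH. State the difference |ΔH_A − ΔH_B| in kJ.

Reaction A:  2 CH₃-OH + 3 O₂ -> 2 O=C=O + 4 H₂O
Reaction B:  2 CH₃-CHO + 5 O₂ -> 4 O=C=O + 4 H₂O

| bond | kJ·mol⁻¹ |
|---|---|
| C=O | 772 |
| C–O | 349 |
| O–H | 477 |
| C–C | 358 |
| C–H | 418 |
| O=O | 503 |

Reaction A:
  Bonds broken (reactants):
    C–H: 6 × 418 = 2508
    C–O: 2 × 349 = 698
    O–H: 2 × 477 = 954
    O=O: 3 × 503 = 1509
    Σ(broken) = 5669 kJ
  Bonds formed (products):
    C=O: 4 × 772 = 3088
    O–H: 8 × 477 = 3816
    Σ(formed) = 6904 kJ
  ΔH_A = 5669 − 6904 = −1235 kJ
Reaction B:
  Bonds broken (reactants):
    C–C: 2 × 358 = 716
    C–H: 8 × 418 = 3344
    C=O: 2 × 772 = 1544
    O=O: 5 × 503 = 2515
    Σ(broken) = 8119 kJ
  Bonds formed (products):
    C=O: 8 × 772 = 6176
    O–H: 8 × 477 = 3816
    Σ(formed) = 9992 kJ
  ΔH_B = 8119 − 9992 = −1873 kJ
ΔH_A − ΔH_B = +638 kJ, so reaction B has the more negative ΔH; |ΔH_A − ΔH_B| = 638 kJ.

Reaction B, by 638 kJ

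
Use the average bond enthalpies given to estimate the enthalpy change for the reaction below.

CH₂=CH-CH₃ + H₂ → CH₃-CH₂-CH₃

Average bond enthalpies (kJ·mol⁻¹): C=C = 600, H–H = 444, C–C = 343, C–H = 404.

Bonds broken (reactants):
  C–C: 1 × 343 = 343
  C–H: 6 × 404 = 2424
  C=C: 1 × 600 = 600
  H–H: 1 × 444 = 444
  Σ(broken) = 3811 kJ
Bonds formed (products):
  C–C: 2 × 343 = 686
  C–H: 8 × 404 = 3232
  Σ(formed) = 3918 kJ
ΔH = Σ(broken) − Σ(formed) = 3811 − 3918 = −107 kJ

ΔH ≈ −107 kJ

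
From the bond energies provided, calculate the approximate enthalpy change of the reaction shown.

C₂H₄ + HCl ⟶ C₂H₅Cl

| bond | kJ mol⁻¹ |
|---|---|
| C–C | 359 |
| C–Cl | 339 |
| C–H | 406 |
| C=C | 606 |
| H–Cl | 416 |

ΔH ≈ −82 kJ

Bonds broken (reactants):
  C–H: 4 × 406 = 1624
  C=C: 1 × 606 = 606
  H–Cl: 1 × 416 = 416
  Σ(broken) = 2646 kJ
Bonds formed (products):
  C–C: 1 × 359 = 359
  C–Cl: 1 × 339 = 339
  C–H: 5 × 406 = 2030
  Σ(formed) = 2728 kJ
ΔH = Σ(broken) − Σ(formed) = 2646 − 2728 = −82 kJ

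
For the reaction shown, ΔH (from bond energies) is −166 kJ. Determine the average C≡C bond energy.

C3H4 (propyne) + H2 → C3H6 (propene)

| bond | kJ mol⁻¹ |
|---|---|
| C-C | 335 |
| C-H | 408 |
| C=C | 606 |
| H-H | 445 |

D(C≡C) ≈ 811 kJ/mol

Let D be the C≡C bond energy.
Σ(broken) = 1×D + 1×335 + 4×408 + 1×445 = 2412 + D
Σ(formed) = 1×335 + 6×408 + 1×606 = 3389
ΔH = Σ(broken) − Σ(formed) = (2412 + D) − (3389) = −977 + D
Setting this equal to −166 kJ gives D = 811 kJ/mol.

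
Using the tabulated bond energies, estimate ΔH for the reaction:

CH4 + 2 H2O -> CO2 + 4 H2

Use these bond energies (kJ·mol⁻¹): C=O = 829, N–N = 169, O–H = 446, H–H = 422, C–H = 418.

ΔH ≈ +110 kJ

Bonds broken (reactants):
  C–H: 4 × 418 = 1672
  O–H: 4 × 446 = 1784
  Σ(broken) = 3456 kJ
Bonds formed (products):
  C=O: 2 × 829 = 1658
  H–H: 4 × 422 = 1688
  Σ(formed) = 3346 kJ
ΔH = Σ(broken) − Σ(formed) = 3456 − 3346 = +110 kJ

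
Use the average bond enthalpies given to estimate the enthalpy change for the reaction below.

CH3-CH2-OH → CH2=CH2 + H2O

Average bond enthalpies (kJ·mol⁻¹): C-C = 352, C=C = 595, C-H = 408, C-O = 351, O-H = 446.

Bonds broken (reactants):
  C-C: 1 × 352 = 352
  C-H: 5 × 408 = 2040
  C-O: 1 × 351 = 351
  O-H: 1 × 446 = 446
  Σ(broken) = 3189 kJ
Bonds formed (products):
  C-H: 4 × 408 = 1632
  C=C: 1 × 595 = 595
  O-H: 2 × 446 = 892
  Σ(formed) = 3119 kJ
ΔH = Σ(broken) − Σ(formed) = 3189 − 3119 = +70 kJ

ΔH ≈ +70 kJ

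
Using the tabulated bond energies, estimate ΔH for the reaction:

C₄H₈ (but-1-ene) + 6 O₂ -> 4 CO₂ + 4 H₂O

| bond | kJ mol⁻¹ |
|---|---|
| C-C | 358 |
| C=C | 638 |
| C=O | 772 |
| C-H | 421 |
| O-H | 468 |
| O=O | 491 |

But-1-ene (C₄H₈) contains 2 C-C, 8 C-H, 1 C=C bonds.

Bonds broken (reactants):
  C-C: 2 × 358 = 716
  C-H: 8 × 421 = 3368
  C=C: 1 × 638 = 638
  O=O: 6 × 491 = 2946
  Σ(broken) = 7668 kJ
Bonds formed (products):
  C=O: 8 × 772 = 6176
  O-H: 8 × 468 = 3744
  Σ(formed) = 9920 kJ
ΔH = Σ(broken) − Σ(formed) = 7668 − 9920 = −2252 kJ

ΔH ≈ −2252 kJ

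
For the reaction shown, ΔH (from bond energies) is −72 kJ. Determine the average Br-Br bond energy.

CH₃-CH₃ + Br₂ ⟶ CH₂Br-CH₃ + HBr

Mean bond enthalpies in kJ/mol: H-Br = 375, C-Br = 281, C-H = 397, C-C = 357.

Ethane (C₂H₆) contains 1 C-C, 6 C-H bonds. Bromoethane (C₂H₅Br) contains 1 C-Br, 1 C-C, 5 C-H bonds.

D(Br-Br) ≈ 187 kJ/mol

Let D be the Br-Br bond energy.
Σ(broken) = 1×D + 1×357 + 6×397 = 2739 + D
Σ(formed) = 1×281 + 1×357 + 5×397 + 1×375 = 2998
ΔH = Σ(broken) − Σ(formed) = (2739 + D) − (2998) = −259 + D
Setting this equal to −72 kJ gives D = 187 kJ/mol.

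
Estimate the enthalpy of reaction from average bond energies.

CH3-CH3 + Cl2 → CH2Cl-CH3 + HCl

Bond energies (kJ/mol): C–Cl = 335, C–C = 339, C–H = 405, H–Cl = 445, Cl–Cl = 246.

Bonds broken (reactants):
  C–C: 1 × 339 = 339
  C–H: 6 × 405 = 2430
  Cl–Cl: 1 × 246 = 246
  Σ(broken) = 3015 kJ
Bonds formed (products):
  C–C: 1 × 339 = 339
  C–Cl: 1 × 335 = 335
  C–H: 5 × 405 = 2025
  H–Cl: 1 × 445 = 445
  Σ(formed) = 3144 kJ
ΔH = Σ(broken) − Σ(formed) = 3015 − 3144 = −129 kJ

ΔH ≈ −129 kJ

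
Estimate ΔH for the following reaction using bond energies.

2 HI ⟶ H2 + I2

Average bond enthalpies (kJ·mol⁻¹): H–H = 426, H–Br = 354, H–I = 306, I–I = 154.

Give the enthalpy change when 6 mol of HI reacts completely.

ΔH = +96 kJ

Bonds broken (reactants):
  H–I: 2 × 306 = 612
  Σ(broken) = 612 kJ
Bonds formed (products):
  H–H: 1 × 426 = 426
  I–I: 1 × 154 = 154
  Σ(formed) = 580 kJ
ΔH = Σ(broken) − Σ(formed) = 612 − 580 = +32 kJ
For 3× the reaction as written: 3 × (+32) = +96 kJ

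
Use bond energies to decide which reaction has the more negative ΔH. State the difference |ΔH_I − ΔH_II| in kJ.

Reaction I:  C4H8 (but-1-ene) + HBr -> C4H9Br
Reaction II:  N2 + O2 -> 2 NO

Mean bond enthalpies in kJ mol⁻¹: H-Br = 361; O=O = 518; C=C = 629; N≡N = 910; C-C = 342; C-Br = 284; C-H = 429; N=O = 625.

Reaction I:
  Bonds broken (reactants):
    C-C: 2 × 342 = 684
    C-H: 8 × 429 = 3432
    C=C: 1 × 629 = 629
    H-Br: 1 × 361 = 361
    Σ(broken) = 5106 kJ
  Bonds formed (products):
    C-Br: 1 × 284 = 284
    C-C: 3 × 342 = 1026
    C-H: 9 × 429 = 3861
    Σ(formed) = 5171 kJ
  ΔH_I = 5106 − 5171 = −65 kJ
Reaction II:
  Bonds broken (reactants):
    N≡N: 1 × 910 = 910
    O=O: 1 × 518 = 518
    Σ(broken) = 1428 kJ
  Bonds formed (products):
    N=O: 2 × 625 = 1250
    Σ(formed) = 1250 kJ
  ΔH_II = 1428 − 1250 = +178 kJ
ΔH_I − ΔH_II = −243 kJ, so reaction I has the more negative ΔH; |ΔH_I − ΔH_II| = 243 kJ.

Reaction I, by 243 kJ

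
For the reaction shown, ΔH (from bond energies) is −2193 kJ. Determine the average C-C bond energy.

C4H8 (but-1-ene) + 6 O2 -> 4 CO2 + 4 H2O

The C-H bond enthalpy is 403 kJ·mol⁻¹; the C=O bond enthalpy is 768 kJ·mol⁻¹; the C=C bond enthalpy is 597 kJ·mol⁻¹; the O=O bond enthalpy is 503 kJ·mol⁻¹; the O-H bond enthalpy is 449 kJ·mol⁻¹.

D(C-C) ≈ 352 kJ/mol

Let D be the C-C bond energy.
Σ(broken) = 2×D + 8×403 + 1×597 + 6×503 = 6839 + 2D
Σ(formed) = 8×768 + 8×449 = 9736
ΔH = Σ(broken) − Σ(formed) = (6839 + 2D) − (9736) = −2897 + 2D
Setting this equal to −2193 kJ gives 2D = 704, so D = 352 kJ/mol.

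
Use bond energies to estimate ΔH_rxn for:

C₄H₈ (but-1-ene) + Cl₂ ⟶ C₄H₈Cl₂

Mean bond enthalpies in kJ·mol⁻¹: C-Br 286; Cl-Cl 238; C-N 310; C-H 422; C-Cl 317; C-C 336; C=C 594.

Bonds broken (reactants):
  C-C: 2 × 336 = 672
  C-H: 8 × 422 = 3376
  C=C: 1 × 594 = 594
  Cl-Cl: 1 × 238 = 238
  Σ(broken) = 4880 kJ
Bonds formed (products):
  C-C: 3 × 336 = 1008
  C-Cl: 2 × 317 = 634
  C-H: 8 × 422 = 3376
  Σ(formed) = 5018 kJ
ΔH = Σ(broken) − Σ(formed) = 4880 − 5018 = −138 kJ

ΔH ≈ −138 kJ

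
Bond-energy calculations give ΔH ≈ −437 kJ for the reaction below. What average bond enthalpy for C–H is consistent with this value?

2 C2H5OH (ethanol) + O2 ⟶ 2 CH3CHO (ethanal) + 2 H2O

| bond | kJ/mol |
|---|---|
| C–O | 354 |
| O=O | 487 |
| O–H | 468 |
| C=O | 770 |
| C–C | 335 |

Let D be the C–H bond energy.
Σ(broken) = 2×335 + 10×D + 2×354 + 2×468 + 1×487 = 2801 + 10D
Σ(formed) = 2×335 + 8×D + 2×770 + 4×468 = 4082 + 8D
ΔH = Σ(broken) − Σ(formed) = (2801 + 10D) − (4082 + 8D) = −1281 + 2D
Setting this equal to −437 kJ gives 2D = 844, so D = 422 kJ/mol.

D(C–H) ≈ 422 kJ/mol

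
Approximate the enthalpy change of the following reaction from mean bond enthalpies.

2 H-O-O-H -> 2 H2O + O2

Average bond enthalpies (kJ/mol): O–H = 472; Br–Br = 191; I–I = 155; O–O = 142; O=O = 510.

Bonds broken (reactants):
  O–H: 4 × 472 = 1888
  O–O: 2 × 142 = 284
  Σ(broken) = 2172 kJ
Bonds formed (products):
  O–H: 4 × 472 = 1888
  O=O: 1 × 510 = 510
  Σ(formed) = 2398 kJ
ΔH = Σ(broken) − Σ(formed) = 2172 − 2398 = −226 kJ

ΔH ≈ −226 kJ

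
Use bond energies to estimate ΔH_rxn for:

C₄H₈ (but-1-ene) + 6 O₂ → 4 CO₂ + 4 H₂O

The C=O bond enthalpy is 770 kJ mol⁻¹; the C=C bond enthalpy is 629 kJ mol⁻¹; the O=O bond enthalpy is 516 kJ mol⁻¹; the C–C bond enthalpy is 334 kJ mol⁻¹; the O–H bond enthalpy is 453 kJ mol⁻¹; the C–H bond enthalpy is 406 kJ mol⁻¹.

ΔH ≈ −2143 kJ

Bonds broken (reactants):
  C–C: 2 × 334 = 668
  C–H: 8 × 406 = 3248
  C=C: 1 × 629 = 629
  O=O: 6 × 516 = 3096
  Σ(broken) = 7641 kJ
Bonds formed (products):
  C=O: 8 × 770 = 6160
  O–H: 8 × 453 = 3624
  Σ(formed) = 9784 kJ
ΔH = Σ(broken) − Σ(formed) = 7641 − 9784 = −2143 kJ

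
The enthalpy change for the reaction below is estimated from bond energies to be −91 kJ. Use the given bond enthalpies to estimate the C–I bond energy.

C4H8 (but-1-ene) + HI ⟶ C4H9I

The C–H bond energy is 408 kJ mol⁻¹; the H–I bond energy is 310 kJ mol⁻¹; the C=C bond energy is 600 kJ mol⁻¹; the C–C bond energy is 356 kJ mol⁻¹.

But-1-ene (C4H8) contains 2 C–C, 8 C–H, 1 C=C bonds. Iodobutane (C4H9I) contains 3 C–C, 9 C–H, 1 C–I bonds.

Let D be the C–I bond energy.
Σ(broken) = 2×356 + 8×408 + 1×600 + 1×310 = 4886
Σ(formed) = 3×356 + 9×408 + 1×D = 4740 + D
ΔH = Σ(broken) − Σ(formed) = (4886) − (4740 + D) = +146 − D
Setting this equal to −91 kJ gives D = 237 kJ/mol.

D(C–I) ≈ 237 kJ/mol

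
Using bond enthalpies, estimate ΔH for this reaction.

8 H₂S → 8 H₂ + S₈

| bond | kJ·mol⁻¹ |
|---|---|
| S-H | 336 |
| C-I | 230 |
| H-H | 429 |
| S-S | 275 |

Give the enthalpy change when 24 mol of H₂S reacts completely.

Bonds broken (reactants):
  S-H: 16 × 336 = 5376
  Σ(broken) = 5376 kJ
Bonds formed (products):
  H-H: 8 × 429 = 3432
  S-S: 8 × 275 = 2200
  Σ(formed) = 5632 kJ
ΔH = Σ(broken) − Σ(formed) = 5376 − 5632 = −256 kJ
For 3× the reaction as written: 3 × (−256) = −768 kJ

ΔH = −768 kJ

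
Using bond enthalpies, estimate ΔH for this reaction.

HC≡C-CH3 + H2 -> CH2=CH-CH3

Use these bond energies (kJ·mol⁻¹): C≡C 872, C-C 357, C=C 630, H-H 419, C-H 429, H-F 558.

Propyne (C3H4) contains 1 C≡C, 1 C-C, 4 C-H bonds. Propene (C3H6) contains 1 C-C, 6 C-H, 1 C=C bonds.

ΔH ≈ −197 kJ

Bonds broken (reactants):
  C≡C: 1 × 872 = 872
  C-C: 1 × 357 = 357
  C-H: 4 × 429 = 1716
  H-H: 1 × 419 = 419
  Σ(broken) = 3364 kJ
Bonds formed (products):
  C-C: 1 × 357 = 357
  C-H: 6 × 429 = 2574
  C=C: 1 × 630 = 630
  Σ(formed) = 3561 kJ
ΔH = Σ(broken) − Σ(formed) = 3364 − 3561 = −197 kJ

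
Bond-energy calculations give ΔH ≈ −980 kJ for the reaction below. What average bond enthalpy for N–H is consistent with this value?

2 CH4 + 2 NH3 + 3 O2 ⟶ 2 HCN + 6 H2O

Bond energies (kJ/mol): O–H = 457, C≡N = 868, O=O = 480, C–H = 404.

D(N–H) ≈ 396 kJ/mol

Let D be the N–H bond energy.
Σ(broken) = 8×404 + 6×D + 3×480 = 4672 + 6D
Σ(formed) = 2×868 + 2×404 + 12×457 = 8028
ΔH = Σ(broken) − Σ(formed) = (4672 + 6D) − (8028) = −3356 + 6D
Setting this equal to −980 kJ gives 6D = 2376, so D = 396 kJ/mol.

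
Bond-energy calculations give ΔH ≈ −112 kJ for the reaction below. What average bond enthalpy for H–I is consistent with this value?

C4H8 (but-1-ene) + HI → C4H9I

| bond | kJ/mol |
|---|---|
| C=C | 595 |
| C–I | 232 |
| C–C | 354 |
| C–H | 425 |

Let D be the H–I bond energy.
Σ(broken) = 2×354 + 8×425 + 1×595 + 1×D = 4703 + D
Σ(formed) = 3×354 + 9×425 + 1×232 = 5119
ΔH = Σ(broken) − Σ(formed) = (4703 + D) − (5119) = −416 + D
Setting this equal to −112 kJ gives D = 304 kJ/mol.

D(H–I) ≈ 304 kJ/mol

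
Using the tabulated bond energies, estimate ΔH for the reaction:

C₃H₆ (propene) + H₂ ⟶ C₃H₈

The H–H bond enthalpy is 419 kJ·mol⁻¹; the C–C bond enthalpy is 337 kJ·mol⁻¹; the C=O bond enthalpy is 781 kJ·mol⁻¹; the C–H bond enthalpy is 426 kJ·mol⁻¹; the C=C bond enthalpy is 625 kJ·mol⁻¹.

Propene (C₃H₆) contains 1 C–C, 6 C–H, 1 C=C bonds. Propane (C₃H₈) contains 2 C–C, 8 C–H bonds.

ΔH ≈ −145 kJ

Bonds broken (reactants):
  C–C: 1 × 337 = 337
  C–H: 6 × 426 = 2556
  C=C: 1 × 625 = 625
  H–H: 1 × 419 = 419
  Σ(broken) = 3937 kJ
Bonds formed (products):
  C–C: 2 × 337 = 674
  C–H: 8 × 426 = 3408
  Σ(formed) = 4082 kJ
ΔH = Σ(broken) − Σ(formed) = 3937 − 4082 = −145 kJ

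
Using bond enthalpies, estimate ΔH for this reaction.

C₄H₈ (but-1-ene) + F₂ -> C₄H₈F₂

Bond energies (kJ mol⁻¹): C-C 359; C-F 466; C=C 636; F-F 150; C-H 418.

ΔH ≈ −505 kJ

Bonds broken (reactants):
  C-C: 2 × 359 = 718
  C-H: 8 × 418 = 3344
  C=C: 1 × 636 = 636
  F-F: 1 × 150 = 150
  Σ(broken) = 4848 kJ
Bonds formed (products):
  C-C: 3 × 359 = 1077
  C-F: 2 × 466 = 932
  C-H: 8 × 418 = 3344
  Σ(formed) = 5353 kJ
ΔH = Σ(broken) − Σ(formed) = 4848 − 5353 = −505 kJ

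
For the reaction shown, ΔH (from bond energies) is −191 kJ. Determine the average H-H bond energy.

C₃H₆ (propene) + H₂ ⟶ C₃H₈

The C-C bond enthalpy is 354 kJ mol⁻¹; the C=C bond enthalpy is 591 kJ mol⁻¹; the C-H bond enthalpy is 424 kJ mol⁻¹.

Let D be the H-H bond energy.
Σ(broken) = 1×354 + 6×424 + 1×591 + 1×D = 3489 + D
Σ(formed) = 2×354 + 8×424 = 4100
ΔH = Σ(broken) − Σ(formed) = (3489 + D) − (4100) = −611 + D
Setting this equal to −191 kJ gives D = 420 kJ/mol.

D(H-H) ≈ 420 kJ/mol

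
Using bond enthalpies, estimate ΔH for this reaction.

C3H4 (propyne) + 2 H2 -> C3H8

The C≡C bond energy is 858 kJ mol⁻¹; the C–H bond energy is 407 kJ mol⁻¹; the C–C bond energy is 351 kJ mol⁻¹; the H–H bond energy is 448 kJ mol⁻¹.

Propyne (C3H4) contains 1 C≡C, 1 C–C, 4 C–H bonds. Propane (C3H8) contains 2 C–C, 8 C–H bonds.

Bonds broken (reactants):
  C≡C: 1 × 858 = 858
  C–C: 1 × 351 = 351
  C–H: 4 × 407 = 1628
  H–H: 2 × 448 = 896
  Σ(broken) = 3733 kJ
Bonds formed (products):
  C–C: 2 × 351 = 702
  C–H: 8 × 407 = 3256
  Σ(formed) = 3958 kJ
ΔH = Σ(broken) − Σ(formed) = 3733 − 3958 = −225 kJ

ΔH ≈ −225 kJ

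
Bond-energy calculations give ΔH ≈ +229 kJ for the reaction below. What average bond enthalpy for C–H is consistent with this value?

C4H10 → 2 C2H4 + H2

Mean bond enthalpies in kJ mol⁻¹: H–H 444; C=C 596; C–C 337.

Let D be the C–H bond energy.
Σ(broken) = 3×337 + 10×D = 1011 + 10D
Σ(formed) = 8×D + 2×596 + 1×444 = 1636 + 8D
ΔH = Σ(broken) − Σ(formed) = (1011 + 10D) − (1636 + 8D) = −625 + 2D
Setting this equal to +229 kJ gives 2D = 854, so D = 427 kJ/mol.

D(C–H) ≈ 427 kJ/mol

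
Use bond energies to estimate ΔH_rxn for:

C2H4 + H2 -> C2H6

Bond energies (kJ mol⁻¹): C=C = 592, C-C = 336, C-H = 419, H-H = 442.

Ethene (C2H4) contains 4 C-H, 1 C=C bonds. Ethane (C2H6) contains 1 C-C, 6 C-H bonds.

Bonds broken (reactants):
  C-H: 4 × 419 = 1676
  C=C: 1 × 592 = 592
  H-H: 1 × 442 = 442
  Σ(broken) = 2710 kJ
Bonds formed (products):
  C-C: 1 × 336 = 336
  C-H: 6 × 419 = 2514
  Σ(formed) = 2850 kJ
ΔH = Σ(broken) − Σ(formed) = 2710 − 2850 = −140 kJ

ΔH ≈ −140 kJ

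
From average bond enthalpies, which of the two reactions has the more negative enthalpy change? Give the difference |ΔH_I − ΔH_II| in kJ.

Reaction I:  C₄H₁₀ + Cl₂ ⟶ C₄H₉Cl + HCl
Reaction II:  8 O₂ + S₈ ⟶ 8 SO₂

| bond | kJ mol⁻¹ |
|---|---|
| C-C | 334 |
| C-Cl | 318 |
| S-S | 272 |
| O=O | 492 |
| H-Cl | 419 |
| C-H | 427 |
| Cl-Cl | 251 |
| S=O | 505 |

Reaction I:
  Bonds broken (reactants):
    C-C: 3 × 334 = 1002
    C-H: 10 × 427 = 4270
    Cl-Cl: 1 × 251 = 251
    Σ(broken) = 5523 kJ
  Bonds formed (products):
    C-C: 3 × 334 = 1002
    C-Cl: 1 × 318 = 318
    C-H: 9 × 427 = 3843
    H-Cl: 1 × 419 = 419
    Σ(formed) = 5582 kJ
  ΔH_I = 5523 − 5582 = −59 kJ
Reaction II:
  Bonds broken (reactants):
    O=O: 8 × 492 = 3936
    S-S: 8 × 272 = 2176
    Σ(broken) = 6112 kJ
  Bonds formed (products):
    S=O: 16 × 505 = 8080
    Σ(formed) = 8080 kJ
  ΔH_II = 6112 − 8080 = −1968 kJ
ΔH_I − ΔH_II = +1909 kJ, so reaction II has the more negative ΔH; |ΔH_I − ΔH_II| = 1909 kJ.

Reaction II, by 1909 kJ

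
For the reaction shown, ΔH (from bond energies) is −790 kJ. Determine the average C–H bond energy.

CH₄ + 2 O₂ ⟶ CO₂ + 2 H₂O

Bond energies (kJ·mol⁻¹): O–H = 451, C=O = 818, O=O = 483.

D(C–H) ≈ 421 kJ/mol

Let D be the C–H bond energy.
Σ(broken) = 4×D + 2×483 = 966 + 4D
Σ(formed) = 2×818 + 4×451 = 3440
ΔH = Σ(broken) − Σ(formed) = (966 + 4D) − (3440) = −2474 + 4D
Setting this equal to −790 kJ gives 4D = 1684, so D = 421 kJ/mol.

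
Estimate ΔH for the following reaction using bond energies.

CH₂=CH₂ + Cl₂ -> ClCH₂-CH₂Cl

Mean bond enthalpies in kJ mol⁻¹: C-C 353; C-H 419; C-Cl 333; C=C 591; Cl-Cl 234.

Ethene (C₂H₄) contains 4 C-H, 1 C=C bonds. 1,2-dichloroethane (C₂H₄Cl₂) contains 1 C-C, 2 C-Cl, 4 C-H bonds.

Bonds broken (reactants):
  C-H: 4 × 419 = 1676
  C=C: 1 × 591 = 591
  Cl-Cl: 1 × 234 = 234
  Σ(broken) = 2501 kJ
Bonds formed (products):
  C-C: 1 × 353 = 353
  C-Cl: 2 × 333 = 666
  C-H: 4 × 419 = 1676
  Σ(formed) = 2695 kJ
ΔH = Σ(broken) − Σ(formed) = 2501 − 2695 = −194 kJ

ΔH ≈ −194 kJ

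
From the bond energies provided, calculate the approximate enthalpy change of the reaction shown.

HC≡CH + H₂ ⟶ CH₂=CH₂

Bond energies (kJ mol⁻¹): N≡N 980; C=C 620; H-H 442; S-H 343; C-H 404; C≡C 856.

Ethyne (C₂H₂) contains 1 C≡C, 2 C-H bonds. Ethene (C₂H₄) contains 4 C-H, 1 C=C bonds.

Bonds broken (reactants):
  C≡C: 1 × 856 = 856
  C-H: 2 × 404 = 808
  H-H: 1 × 442 = 442
  Σ(broken) = 2106 kJ
Bonds formed (products):
  C-H: 4 × 404 = 1616
  C=C: 1 × 620 = 620
  Σ(formed) = 2236 kJ
ΔH = Σ(broken) − Σ(formed) = 2106 − 2236 = −130 kJ

ΔH ≈ −130 kJ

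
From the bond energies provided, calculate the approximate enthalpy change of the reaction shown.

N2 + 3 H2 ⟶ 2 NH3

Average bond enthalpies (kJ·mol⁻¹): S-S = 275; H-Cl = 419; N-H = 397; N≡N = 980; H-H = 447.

ΔH ≈ −61 kJ

Bonds broken (reactants):
  H-H: 3 × 447 = 1341
  N≡N: 1 × 980 = 980
  Σ(broken) = 2321 kJ
Bonds formed (products):
  N-H: 6 × 397 = 2382
  Σ(formed) = 2382 kJ
ΔH = Σ(broken) − Σ(formed) = 2321 − 2382 = −61 kJ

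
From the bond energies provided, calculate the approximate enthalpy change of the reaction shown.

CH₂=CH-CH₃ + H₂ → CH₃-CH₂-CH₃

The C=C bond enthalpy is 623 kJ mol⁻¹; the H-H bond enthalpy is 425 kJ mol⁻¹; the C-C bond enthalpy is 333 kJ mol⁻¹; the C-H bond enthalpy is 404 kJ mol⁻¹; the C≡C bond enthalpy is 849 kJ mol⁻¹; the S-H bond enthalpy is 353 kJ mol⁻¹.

ΔH ≈ −93 kJ

Bonds broken (reactants):
  C-C: 1 × 333 = 333
  C-H: 6 × 404 = 2424
  C=C: 1 × 623 = 623
  H-H: 1 × 425 = 425
  Σ(broken) = 3805 kJ
Bonds formed (products):
  C-C: 2 × 333 = 666
  C-H: 8 × 404 = 3232
  Σ(formed) = 3898 kJ
ΔH = Σ(broken) − Σ(formed) = 3805 − 3898 = −93 kJ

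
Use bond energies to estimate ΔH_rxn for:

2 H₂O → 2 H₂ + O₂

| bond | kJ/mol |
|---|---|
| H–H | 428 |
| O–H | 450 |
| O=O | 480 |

ΔH ≈ +464 kJ

Bonds broken (reactants):
  O–H: 4 × 450 = 1800
  Σ(broken) = 1800 kJ
Bonds formed (products):
  H–H: 2 × 428 = 856
  O=O: 1 × 480 = 480
  Σ(formed) = 1336 kJ
ΔH = Σ(broken) − Σ(formed) = 1800 − 1336 = +464 kJ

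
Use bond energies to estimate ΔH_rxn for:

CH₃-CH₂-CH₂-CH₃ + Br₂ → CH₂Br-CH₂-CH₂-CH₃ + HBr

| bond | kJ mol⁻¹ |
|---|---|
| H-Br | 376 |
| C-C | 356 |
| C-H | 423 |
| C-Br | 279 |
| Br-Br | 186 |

Bonds broken (reactants):
  Br-Br: 1 × 186 = 186
  C-C: 3 × 356 = 1068
  C-H: 10 × 423 = 4230
  Σ(broken) = 5484 kJ
Bonds formed (products):
  C-Br: 1 × 279 = 279
  C-C: 3 × 356 = 1068
  C-H: 9 × 423 = 3807
  H-Br: 1 × 376 = 376
  Σ(formed) = 5530 kJ
ΔH = Σ(broken) − Σ(formed) = 5484 − 5530 = −46 kJ

ΔH ≈ −46 kJ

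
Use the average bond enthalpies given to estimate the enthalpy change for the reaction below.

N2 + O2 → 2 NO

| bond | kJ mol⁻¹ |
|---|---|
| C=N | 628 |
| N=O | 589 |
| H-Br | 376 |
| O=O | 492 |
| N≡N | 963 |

ΔH ≈ +277 kJ

Bonds broken (reactants):
  N≡N: 1 × 963 = 963
  O=O: 1 × 492 = 492
  Σ(broken) = 1455 kJ
Bonds formed (products):
  N=O: 2 × 589 = 1178
  Σ(formed) = 1178 kJ
ΔH = Σ(broken) − Σ(formed) = 1455 − 1178 = +277 kJ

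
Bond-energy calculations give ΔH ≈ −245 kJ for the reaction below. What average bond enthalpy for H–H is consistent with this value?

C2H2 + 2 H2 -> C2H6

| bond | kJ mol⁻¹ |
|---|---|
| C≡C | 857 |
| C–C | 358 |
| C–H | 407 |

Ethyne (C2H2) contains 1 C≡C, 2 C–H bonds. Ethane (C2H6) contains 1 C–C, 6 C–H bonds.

D(H–H) ≈ 442 kJ/mol

Let D be the H–H bond energy.
Σ(broken) = 1×857 + 2×407 + 2×D = 1671 + 2D
Σ(formed) = 1×358 + 6×407 = 2800
ΔH = Σ(broken) − Σ(formed) = (1671 + 2D) − (2800) = −1129 + 2D
Setting this equal to −245 kJ gives 2D = 884, so D = 442 kJ/mol.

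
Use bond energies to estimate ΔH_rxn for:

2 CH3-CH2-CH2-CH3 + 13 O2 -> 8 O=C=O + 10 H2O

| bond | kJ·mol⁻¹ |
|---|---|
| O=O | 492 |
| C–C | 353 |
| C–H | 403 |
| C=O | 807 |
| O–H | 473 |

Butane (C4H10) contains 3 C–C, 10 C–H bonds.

ΔH ≈ −5798 kJ

Bonds broken (reactants):
  C–C: 6 × 353 = 2118
  C–H: 20 × 403 = 8060
  O=O: 13 × 492 = 6396
  Σ(broken) = 16574 kJ
Bonds formed (products):
  C=O: 16 × 807 = 12912
  O–H: 20 × 473 = 9460
  Σ(formed) = 22372 kJ
ΔH = Σ(broken) − Σ(formed) = 16574 − 22372 = −5798 kJ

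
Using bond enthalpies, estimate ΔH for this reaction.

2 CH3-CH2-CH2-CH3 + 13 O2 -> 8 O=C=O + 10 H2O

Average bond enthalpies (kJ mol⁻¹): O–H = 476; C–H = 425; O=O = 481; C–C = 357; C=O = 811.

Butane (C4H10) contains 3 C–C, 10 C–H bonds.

ΔH ≈ −5601 kJ

Bonds broken (reactants):
  C–C: 6 × 357 = 2142
  C–H: 20 × 425 = 8500
  O=O: 13 × 481 = 6253
  Σ(broken) = 16895 kJ
Bonds formed (products):
  C=O: 16 × 811 = 12976
  O–H: 20 × 476 = 9520
  Σ(formed) = 22496 kJ
ΔH = Σ(broken) − Σ(formed) = 16895 − 22496 = −5601 kJ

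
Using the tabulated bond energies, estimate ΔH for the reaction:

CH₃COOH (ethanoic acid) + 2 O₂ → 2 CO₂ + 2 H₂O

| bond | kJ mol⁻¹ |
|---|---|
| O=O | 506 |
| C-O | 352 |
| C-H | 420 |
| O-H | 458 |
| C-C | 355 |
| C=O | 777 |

ΔH ≈ −726 kJ

Bonds broken (reactants):
  C-C: 1 × 355 = 355
  C-H: 3 × 420 = 1260
  C-O: 1 × 352 = 352
  C=O: 1 × 777 = 777
  O-H: 1 × 458 = 458
  O=O: 2 × 506 = 1012
  Σ(broken) = 4214 kJ
Bonds formed (products):
  C=O: 4 × 777 = 3108
  O-H: 4 × 458 = 1832
  Σ(formed) = 4940 kJ
ΔH = Σ(broken) − Σ(formed) = 4214 − 4940 = −726 kJ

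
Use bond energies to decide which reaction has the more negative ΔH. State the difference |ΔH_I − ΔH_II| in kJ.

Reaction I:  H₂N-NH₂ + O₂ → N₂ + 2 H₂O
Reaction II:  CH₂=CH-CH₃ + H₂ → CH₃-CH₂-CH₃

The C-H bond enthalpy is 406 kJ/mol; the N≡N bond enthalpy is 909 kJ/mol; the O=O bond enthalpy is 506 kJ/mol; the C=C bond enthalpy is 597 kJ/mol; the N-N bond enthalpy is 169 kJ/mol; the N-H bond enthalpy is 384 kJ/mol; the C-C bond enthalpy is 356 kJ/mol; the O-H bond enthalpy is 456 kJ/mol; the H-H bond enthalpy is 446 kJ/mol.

Reaction I:
  Bonds broken (reactants):
    N-H: 4 × 384 = 1536
    N-N: 1 × 169 = 169
    O=O: 1 × 506 = 506
    Σ(broken) = 2211 kJ
  Bonds formed (products):
    N≡N: 1 × 909 = 909
    O-H: 4 × 456 = 1824
    Σ(formed) = 2733 kJ
  ΔH_I = 2211 − 2733 = −522 kJ
Reaction II:
  Bonds broken (reactants):
    C-C: 1 × 356 = 356
    C-H: 6 × 406 = 2436
    C=C: 1 × 597 = 597
    H-H: 1 × 446 = 446
    Σ(broken) = 3835 kJ
  Bonds formed (products):
    C-C: 2 × 356 = 712
    C-H: 8 × 406 = 3248
    Σ(formed) = 3960 kJ
  ΔH_II = 3835 − 3960 = −125 kJ
ΔH_I − ΔH_II = −397 kJ, so reaction I has the more negative ΔH; |ΔH_I − ΔH_II| = 397 kJ.

Reaction I, by 397 kJ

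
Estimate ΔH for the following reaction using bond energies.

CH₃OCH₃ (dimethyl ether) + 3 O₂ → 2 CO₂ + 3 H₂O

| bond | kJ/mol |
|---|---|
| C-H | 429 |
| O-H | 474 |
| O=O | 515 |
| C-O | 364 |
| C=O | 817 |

Bonds broken (reactants):
  C-H: 6 × 429 = 2574
  C-O: 2 × 364 = 728
  O=O: 3 × 515 = 1545
  Σ(broken) = 4847 kJ
Bonds formed (products):
  C=O: 4 × 817 = 3268
  O-H: 6 × 474 = 2844
  Σ(formed) = 6112 kJ
ΔH = Σ(broken) − Σ(formed) = 4847 − 6112 = −1265 kJ

ΔH ≈ −1265 kJ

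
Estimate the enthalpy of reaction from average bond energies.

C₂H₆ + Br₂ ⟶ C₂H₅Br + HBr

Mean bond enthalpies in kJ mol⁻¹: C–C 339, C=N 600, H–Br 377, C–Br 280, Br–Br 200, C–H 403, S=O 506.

Bonds broken (reactants):
  Br–Br: 1 × 200 = 200
  C–C: 1 × 339 = 339
  C–H: 6 × 403 = 2418
  Σ(broken) = 2957 kJ
Bonds formed (products):
  C–Br: 1 × 280 = 280
  C–C: 1 × 339 = 339
  C–H: 5 × 403 = 2015
  H–Br: 1 × 377 = 377
  Σ(formed) = 3011 kJ
ΔH = Σ(broken) − Σ(formed) = 2957 − 3011 = −54 kJ

ΔH ≈ −54 kJ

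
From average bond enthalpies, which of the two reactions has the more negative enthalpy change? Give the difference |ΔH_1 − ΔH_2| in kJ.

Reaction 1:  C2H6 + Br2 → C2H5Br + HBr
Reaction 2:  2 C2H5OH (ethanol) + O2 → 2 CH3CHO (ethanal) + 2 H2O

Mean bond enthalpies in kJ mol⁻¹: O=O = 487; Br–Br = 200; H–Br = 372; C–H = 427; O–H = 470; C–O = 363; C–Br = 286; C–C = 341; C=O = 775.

Reaction 1:
  Bonds broken (reactants):
    Br–Br: 1 × 200 = 200
    C–C: 1 × 341 = 341
    C–H: 6 × 427 = 2562
    Σ(broken) = 3103 kJ
  Bonds formed (products):
    C–Br: 1 × 286 = 286
    C–C: 1 × 341 = 341
    C–H: 5 × 427 = 2135
    H–Br: 1 × 372 = 372
    Σ(formed) = 3134 kJ
  ΔH_1 = 3103 − 3134 = −31 kJ
Reaction 2:
  Bonds broken (reactants):
    C–C: 2 × 341 = 682
    C–H: 10 × 427 = 4270
    C–O: 2 × 363 = 726
    O–H: 2 × 470 = 940
    O=O: 1 × 487 = 487
    Σ(broken) = 7105 kJ
  Bonds formed (products):
    C–C: 2 × 341 = 682
    C–H: 8 × 427 = 3416
    C=O: 2 × 775 = 1550
    O–H: 4 × 470 = 1880
    Σ(formed) = 7528 kJ
  ΔH_2 = 7105 − 7528 = −423 kJ
ΔH_1 − ΔH_2 = +392 kJ, so reaction 2 has the more negative ΔH; |ΔH_1 − ΔH_2| = 392 kJ.

Reaction 2, by 392 kJ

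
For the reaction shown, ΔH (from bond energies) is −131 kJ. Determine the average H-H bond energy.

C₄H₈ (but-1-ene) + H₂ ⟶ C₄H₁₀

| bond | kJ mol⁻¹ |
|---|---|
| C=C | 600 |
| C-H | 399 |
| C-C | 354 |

D(H-H) ≈ 421 kJ/mol

Let D be the H-H bond energy.
Σ(broken) = 2×354 + 8×399 + 1×600 + 1×D = 4500 + D
Σ(formed) = 3×354 + 10×399 = 5052
ΔH = Σ(broken) − Σ(formed) = (4500 + D) − (5052) = −552 + D
Setting this equal to −131 kJ gives D = 421 kJ/mol.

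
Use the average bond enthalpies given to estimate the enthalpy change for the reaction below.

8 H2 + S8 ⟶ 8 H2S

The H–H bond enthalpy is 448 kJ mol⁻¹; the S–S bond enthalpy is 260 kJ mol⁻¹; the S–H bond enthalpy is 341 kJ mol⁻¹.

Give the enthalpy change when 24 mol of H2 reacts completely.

ΔH = +624 kJ

Bonds broken (reactants):
  H–H: 8 × 448 = 3584
  S–S: 8 × 260 = 2080
  Σ(broken) = 5664 kJ
Bonds formed (products):
  S–H: 16 × 341 = 5456
  Σ(formed) = 5456 kJ
ΔH = Σ(broken) − Σ(formed) = 5664 − 5456 = +208 kJ
For 3× the reaction as written: 3 × (+208) = +624 kJ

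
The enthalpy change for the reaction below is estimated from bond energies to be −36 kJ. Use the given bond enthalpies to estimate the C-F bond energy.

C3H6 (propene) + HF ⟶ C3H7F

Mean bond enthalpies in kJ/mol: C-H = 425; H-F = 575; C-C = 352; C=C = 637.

Let D be the C-F bond energy.
Σ(broken) = 1×352 + 6×425 + 1×637 + 1×575 = 4114
Σ(formed) = 2×352 + 1×D + 7×425 = 3679 + D
ΔH = Σ(broken) − Σ(formed) = (4114) − (3679 + D) = +435 − D
Setting this equal to −36 kJ gives D = 471 kJ/mol.

D(C-F) ≈ 471 kJ/mol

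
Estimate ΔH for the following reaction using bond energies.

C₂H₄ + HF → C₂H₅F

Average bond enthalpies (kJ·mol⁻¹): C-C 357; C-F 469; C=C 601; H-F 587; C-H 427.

ΔH ≈ −65 kJ

Bonds broken (reactants):
  C-H: 4 × 427 = 1708
  C=C: 1 × 601 = 601
  H-F: 1 × 587 = 587
  Σ(broken) = 2896 kJ
Bonds formed (products):
  C-C: 1 × 357 = 357
  C-F: 1 × 469 = 469
  C-H: 5 × 427 = 2135
  Σ(formed) = 2961 kJ
ΔH = Σ(broken) − Σ(formed) = 2896 − 2961 = −65 kJ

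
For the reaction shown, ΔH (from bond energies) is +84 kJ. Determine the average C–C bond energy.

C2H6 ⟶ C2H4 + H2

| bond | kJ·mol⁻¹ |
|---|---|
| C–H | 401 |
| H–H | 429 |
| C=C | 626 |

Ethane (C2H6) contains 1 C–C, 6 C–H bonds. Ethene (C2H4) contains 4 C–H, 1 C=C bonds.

D(C–C) ≈ 337 kJ/mol

Let D be the C–C bond energy.
Σ(broken) = 1×D + 6×401 = 2406 + D
Σ(formed) = 4×401 + 1×626 + 1×429 = 2659
ΔH = Σ(broken) − Σ(formed) = (2406 + D) − (2659) = −253 + D
Setting this equal to +84 kJ gives D = 337 kJ/mol.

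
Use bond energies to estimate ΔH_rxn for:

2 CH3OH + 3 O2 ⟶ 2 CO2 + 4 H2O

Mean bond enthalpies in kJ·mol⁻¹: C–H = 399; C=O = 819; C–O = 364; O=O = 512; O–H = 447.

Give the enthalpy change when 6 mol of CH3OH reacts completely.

Bonds broken (reactants):
  C–H: 6 × 399 = 2394
  C–O: 2 × 364 = 728
  O–H: 2 × 447 = 894
  O=O: 3 × 512 = 1536
  Σ(broken) = 5552 kJ
Bonds formed (products):
  C=O: 4 × 819 = 3276
  O–H: 8 × 447 = 3576
  Σ(formed) = 6852 kJ
ΔH = Σ(broken) − Σ(formed) = 5552 − 6852 = −1300 kJ
For 3× the reaction as written: 3 × (−1300) = −3900 kJ

ΔH = −3900 kJ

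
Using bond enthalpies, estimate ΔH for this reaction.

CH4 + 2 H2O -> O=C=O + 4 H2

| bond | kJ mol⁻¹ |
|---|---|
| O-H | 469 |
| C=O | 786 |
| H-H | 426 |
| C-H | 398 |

ΔH ≈ +192 kJ

Bonds broken (reactants):
  C-H: 4 × 398 = 1592
  O-H: 4 × 469 = 1876
  Σ(broken) = 3468 kJ
Bonds formed (products):
  C=O: 2 × 786 = 1572
  H-H: 4 × 426 = 1704
  Σ(formed) = 3276 kJ
ΔH = Σ(broken) − Σ(formed) = 3468 − 3276 = +192 kJ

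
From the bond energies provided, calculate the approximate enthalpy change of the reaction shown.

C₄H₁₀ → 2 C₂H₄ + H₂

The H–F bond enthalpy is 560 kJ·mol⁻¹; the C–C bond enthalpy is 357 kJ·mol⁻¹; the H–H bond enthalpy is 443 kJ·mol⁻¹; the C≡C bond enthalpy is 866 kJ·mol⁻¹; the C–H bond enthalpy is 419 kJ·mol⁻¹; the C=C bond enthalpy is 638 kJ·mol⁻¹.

ΔH ≈ +190 kJ

Bonds broken (reactants):
  C–C: 3 × 357 = 1071
  C–H: 10 × 419 = 4190
  Σ(broken) = 5261 kJ
Bonds formed (products):
  C–H: 8 × 419 = 3352
  C=C: 2 × 638 = 1276
  H–H: 1 × 443 = 443
  Σ(formed) = 5071 kJ
ΔH = Σ(broken) − Σ(formed) = 5261 − 5071 = +190 kJ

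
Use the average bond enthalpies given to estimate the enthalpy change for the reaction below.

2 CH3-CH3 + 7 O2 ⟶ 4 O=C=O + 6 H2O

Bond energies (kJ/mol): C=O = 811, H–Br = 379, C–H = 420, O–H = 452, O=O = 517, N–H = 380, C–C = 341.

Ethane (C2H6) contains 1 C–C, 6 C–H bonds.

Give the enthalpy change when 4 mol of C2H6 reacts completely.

ΔH = −5142 kJ

Bonds broken (reactants):
  C–C: 2 × 341 = 682
  C–H: 12 × 420 = 5040
  O=O: 7 × 517 = 3619
  Σ(broken) = 9341 kJ
Bonds formed (products):
  C=O: 8 × 811 = 6488
  O–H: 12 × 452 = 5424
  Σ(formed) = 11912 kJ
ΔH = Σ(broken) − Σ(formed) = 9341 − 11912 = −2571 kJ
For 2× the reaction as written: 2 × (−2571) = −5142 kJ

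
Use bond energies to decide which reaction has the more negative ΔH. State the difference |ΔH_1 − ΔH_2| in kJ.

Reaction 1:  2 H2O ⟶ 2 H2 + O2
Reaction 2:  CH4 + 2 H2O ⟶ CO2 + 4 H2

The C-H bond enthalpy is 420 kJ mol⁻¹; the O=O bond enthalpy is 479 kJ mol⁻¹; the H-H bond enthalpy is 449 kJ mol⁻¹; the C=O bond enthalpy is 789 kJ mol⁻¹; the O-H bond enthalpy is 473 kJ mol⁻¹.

Reaction 2, by 317 kJ

Reaction 1:
  Bonds broken (reactants):
    O-H: 4 × 473 = 1892
    Σ(broken) = 1892 kJ
  Bonds formed (products):
    H-H: 2 × 449 = 898
    O=O: 1 × 479 = 479
    Σ(formed) = 1377 kJ
  ΔH_1 = 1892 − 1377 = +515 kJ
Reaction 2:
  Bonds broken (reactants):
    C-H: 4 × 420 = 1680
    O-H: 4 × 473 = 1892
    Σ(broken) = 3572 kJ
  Bonds formed (products):
    C=O: 2 × 789 = 1578
    H-H: 4 × 449 = 1796
    Σ(formed) = 3374 kJ
  ΔH_2 = 3572 − 3374 = +198 kJ
ΔH_1 − ΔH_2 = +317 kJ, so reaction 2 has the more negative ΔH; |ΔH_1 − ΔH_2| = 317 kJ.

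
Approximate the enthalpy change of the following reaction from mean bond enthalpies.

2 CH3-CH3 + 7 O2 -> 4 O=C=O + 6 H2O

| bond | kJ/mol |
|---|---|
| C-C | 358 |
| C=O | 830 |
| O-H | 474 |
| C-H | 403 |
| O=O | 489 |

ΔH ≈ −3353 kJ

Bonds broken (reactants):
  C-C: 2 × 358 = 716
  C-H: 12 × 403 = 4836
  O=O: 7 × 489 = 3423
  Σ(broken) = 8975 kJ
Bonds formed (products):
  C=O: 8 × 830 = 6640
  O-H: 12 × 474 = 5688
  Σ(formed) = 12328 kJ
ΔH = Σ(broken) − Σ(formed) = 8975 − 12328 = −3353 kJ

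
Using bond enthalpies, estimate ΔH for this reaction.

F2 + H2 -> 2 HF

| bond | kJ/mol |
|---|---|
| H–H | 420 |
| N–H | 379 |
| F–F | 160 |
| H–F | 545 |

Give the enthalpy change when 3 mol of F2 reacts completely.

Bonds broken (reactants):
  F–F: 1 × 160 = 160
  H–H: 1 × 420 = 420
  Σ(broken) = 580 kJ
Bonds formed (products):
  H–F: 2 × 545 = 1090
  Σ(formed) = 1090 kJ
ΔH = Σ(broken) − Σ(formed) = 580 − 1090 = −510 kJ
For 3× the reaction as written: 3 × (−510) = −1530 kJ

ΔH = −1530 kJ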